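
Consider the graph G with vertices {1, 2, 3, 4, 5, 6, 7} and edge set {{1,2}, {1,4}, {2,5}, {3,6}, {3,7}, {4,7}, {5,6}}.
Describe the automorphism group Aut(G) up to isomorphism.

G is 2-regular and connected on 7 vertices, i.e. the cycle C_7. C_7 has 7 rotations and 7 reflections, so Aut(C_7) ≅ D_7 of order 14.

the dihedral group of order 14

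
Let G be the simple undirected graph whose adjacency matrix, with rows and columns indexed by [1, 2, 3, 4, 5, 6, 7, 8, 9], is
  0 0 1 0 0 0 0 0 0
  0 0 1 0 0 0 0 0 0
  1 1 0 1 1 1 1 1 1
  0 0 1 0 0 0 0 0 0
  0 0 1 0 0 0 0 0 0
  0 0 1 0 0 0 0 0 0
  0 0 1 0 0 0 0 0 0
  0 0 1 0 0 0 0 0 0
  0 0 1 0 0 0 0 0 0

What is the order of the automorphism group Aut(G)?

Vertex 3 has degree 8 and every other vertex has degree 1, so G is the star K_{1,8} with centre 3. The 8 leaves are pairwise interchangeable while the centre is fixed, giving Aut(G) = S_8.

40320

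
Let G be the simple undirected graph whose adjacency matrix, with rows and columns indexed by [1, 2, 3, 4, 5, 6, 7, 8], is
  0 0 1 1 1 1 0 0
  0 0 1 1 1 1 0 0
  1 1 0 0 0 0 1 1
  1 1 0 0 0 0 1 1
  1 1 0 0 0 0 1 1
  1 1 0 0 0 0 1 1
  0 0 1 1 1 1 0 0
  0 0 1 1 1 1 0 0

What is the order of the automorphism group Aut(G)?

1152

G is 4-regular and bipartite with parts {3, 4, 5, 6} and {1, 2, 7, 8} (each part is independent and every cross-pair is an edge), so G = K_{4,4}. Aut(K_{4,4}) is the wreath product S_4 ≀ Z_2: permute within each part, then optionally swap the parts; |Aut| = 2·(4!)² = 1152.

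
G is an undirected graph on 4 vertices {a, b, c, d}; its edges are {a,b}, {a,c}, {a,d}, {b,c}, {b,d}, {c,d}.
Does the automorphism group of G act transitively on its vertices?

Yes

All 4 vertices are pairwise adjacent: G = K_4. Every bijection on the vertex set is an automorphism of K_4; hence Aut(K_4) ≅ S_4, order 24. This group acts transitively on the 4 vertices.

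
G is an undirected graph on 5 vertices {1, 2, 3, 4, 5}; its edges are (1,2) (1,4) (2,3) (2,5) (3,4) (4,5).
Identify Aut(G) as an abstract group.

The vertices split by degree into {2, 4} (degree 3) and {1, 3, 5} (degree 2); every edge runs between the two parts, so G is the complete bipartite graph K_{2,3}. The parts have unequal sizes, so no automorphism swaps them; each part is permuted independently, giving S_2 × S_3 of order 2!·3! = 12.

S_2 × S_3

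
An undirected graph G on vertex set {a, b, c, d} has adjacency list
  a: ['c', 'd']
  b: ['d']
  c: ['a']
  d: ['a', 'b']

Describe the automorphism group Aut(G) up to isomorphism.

The degree sequence is [2, 1, 1, 2]; the two degree-1 vertices b and c are the ends of a path, so G = P_4. The only nontrivial automorphism of a path is the end-to-end reflection, so Aut(G) ≅ Z_2.

the cyclic group of order 2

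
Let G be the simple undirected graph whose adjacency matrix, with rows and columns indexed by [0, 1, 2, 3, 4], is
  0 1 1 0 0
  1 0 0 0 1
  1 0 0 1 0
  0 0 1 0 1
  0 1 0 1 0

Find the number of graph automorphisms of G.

10

G is 2-regular and connected on 5 vertices, i.e. the cycle C_5. C_5 has 5 rotations and 5 reflections, so Aut(C_5) ≅ D_5 of order 10.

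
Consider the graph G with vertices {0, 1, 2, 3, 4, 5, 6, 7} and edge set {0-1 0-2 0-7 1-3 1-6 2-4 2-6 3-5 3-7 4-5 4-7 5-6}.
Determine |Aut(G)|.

48

G is 3-regular and bipartite on 2^3 = 8 vertices with girth 4; it is the hypercube graph Q_3. The symmetry group of the 3-cube is the hyperoctahedral group B_3 = Z_2 ≀ S_3, of order 2^3·3! = 48.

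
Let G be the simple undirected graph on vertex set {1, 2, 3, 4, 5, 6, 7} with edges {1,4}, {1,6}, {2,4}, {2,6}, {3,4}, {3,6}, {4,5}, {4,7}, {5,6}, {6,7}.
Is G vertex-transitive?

No

Automorphisms preserve degree, but G has vertices of degree 2 and vertices of degree 5; no automorphism maps one to the other, so G is not vertex-transitive.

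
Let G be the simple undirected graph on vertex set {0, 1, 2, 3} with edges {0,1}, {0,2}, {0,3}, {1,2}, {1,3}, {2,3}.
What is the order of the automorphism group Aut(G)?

All 4 vertices are pairwise adjacent: G = K_4. Every bijection on the vertex set is an automorphism of K_4; hence Aut(K_4) ≅ S_4, order 24.

24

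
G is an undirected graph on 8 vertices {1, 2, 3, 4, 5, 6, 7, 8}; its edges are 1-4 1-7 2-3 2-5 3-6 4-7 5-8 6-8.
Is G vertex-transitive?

No

G has two connected components, {2, 3, 5, 6, 8} and {1, 4, 7}; each is 2-regular, so G = C_5 ⊔ C_3. The orbit of 1 under Aut(G) is {1, 4, 7}, which does not contain 2, so G is not vertex-transitive.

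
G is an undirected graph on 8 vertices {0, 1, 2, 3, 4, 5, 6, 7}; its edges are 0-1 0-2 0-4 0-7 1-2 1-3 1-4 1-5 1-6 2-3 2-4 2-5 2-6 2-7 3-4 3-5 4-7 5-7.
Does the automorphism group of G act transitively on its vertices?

No

Vertex 1 is the only vertex of degree 6, so every automorphism fixes it; G is not vertex-transitive.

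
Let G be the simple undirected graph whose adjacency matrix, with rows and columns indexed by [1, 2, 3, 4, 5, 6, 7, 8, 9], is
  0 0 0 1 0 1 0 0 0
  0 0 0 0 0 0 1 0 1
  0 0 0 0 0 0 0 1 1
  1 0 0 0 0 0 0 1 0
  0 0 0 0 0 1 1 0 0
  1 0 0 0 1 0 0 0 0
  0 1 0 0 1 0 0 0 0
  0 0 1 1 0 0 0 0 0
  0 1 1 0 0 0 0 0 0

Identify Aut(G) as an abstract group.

D_9

Every vertex has degree 2 and the graph is connected, so G is the 9-cycle C_9. C_9 has 9 rotations and 9 reflections, so Aut(C_9) ≅ D_9 of order 18.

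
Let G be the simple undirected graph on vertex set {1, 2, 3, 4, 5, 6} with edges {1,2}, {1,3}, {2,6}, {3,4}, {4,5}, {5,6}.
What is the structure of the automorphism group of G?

Every vertex has degree 2 and the graph is connected, so G is the 6-cycle C_6. C_6 has 6 rotations and 6 reflections, so Aut(C_6) ≅ D_6 of order 12.

D_6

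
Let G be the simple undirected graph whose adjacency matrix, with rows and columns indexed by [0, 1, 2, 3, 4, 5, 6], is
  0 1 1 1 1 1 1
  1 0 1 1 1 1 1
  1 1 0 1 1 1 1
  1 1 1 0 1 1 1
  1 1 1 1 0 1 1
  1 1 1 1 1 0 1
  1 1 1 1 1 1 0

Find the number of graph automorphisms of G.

All 7 vertices are pairwise adjacent: G = K_7. Any permutation of the 7 vertices preserves K_7, so Aut(K_7) = S_7 of order 7! = 5040.

5040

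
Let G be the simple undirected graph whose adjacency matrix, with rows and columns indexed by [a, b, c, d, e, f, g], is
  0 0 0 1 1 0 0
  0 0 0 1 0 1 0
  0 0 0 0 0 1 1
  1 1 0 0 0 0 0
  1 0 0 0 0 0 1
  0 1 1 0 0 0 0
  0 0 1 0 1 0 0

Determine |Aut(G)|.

Every vertex has degree 2 and the graph is connected, so G is the 7-cycle C_7. C_7 has 7 rotations and 7 reflections, so Aut(C_7) ≅ D_7 of order 14.

14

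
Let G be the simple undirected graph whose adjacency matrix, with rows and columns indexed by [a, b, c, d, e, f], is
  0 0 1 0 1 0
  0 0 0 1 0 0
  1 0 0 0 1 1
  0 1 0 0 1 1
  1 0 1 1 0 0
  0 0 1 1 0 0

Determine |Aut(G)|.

1

The degree sequence is [2, 1, 3, 3, 3, 2]. Checking the degree-preserving permutations of the vertex set shows that none except the identity preserves every edge, so Aut(G) is trivial.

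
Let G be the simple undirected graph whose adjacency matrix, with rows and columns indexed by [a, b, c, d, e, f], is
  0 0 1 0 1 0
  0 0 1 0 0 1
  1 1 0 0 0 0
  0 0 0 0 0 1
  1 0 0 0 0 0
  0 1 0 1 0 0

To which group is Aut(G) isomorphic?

Z_2

The degree sequence is [2, 2, 2, 1, 1, 2]; the two degree-1 vertices d and e are the ends of a path, so G = P_6. A path has exactly one nontrivial symmetry — reversal — giving Aut(G) of order 2.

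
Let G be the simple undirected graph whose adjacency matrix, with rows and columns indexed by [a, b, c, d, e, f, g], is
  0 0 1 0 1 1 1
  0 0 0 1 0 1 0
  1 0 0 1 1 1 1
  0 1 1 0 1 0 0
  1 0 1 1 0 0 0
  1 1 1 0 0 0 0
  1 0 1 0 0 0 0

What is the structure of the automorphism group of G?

the trivial group

Degrees alone do not determine every vertex (e.g. b and g both have degree 2), but their neighbour-degree multisets differ: N(b) has degrees [3, 3] while N(g) has degrees [4, 5]. Repeating this refinement separates all vertices, so the only automorphism is the identity.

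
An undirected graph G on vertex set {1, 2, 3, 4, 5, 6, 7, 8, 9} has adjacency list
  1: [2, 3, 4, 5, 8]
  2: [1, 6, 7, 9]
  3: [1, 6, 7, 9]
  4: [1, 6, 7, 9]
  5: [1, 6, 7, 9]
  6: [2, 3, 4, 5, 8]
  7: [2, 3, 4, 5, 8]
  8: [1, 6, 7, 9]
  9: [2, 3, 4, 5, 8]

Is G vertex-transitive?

No

Automorphisms preserve degree, but G has vertices of degree 4 and vertices of degree 5; no automorphism maps one to the other, so G is not vertex-transitive.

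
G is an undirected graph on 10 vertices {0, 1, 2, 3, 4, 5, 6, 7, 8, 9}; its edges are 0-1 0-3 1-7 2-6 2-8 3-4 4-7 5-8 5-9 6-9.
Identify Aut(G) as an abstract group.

G has two connected components, {2, 5, 6, 8, 9} and {0, 1, 3, 4, 7}; each is 2-regular, so G = C_5 ⊔ C_5. With two isomorphic components, Aut(G) = Aut(C_5) ≀ S_2 = (D_5 × D_5) ⋊ Z_2: permute each cycle by D_5, then optionally swap the two cycles. Order 2·(2·5)² = 200.

D_5 ≀ Z_2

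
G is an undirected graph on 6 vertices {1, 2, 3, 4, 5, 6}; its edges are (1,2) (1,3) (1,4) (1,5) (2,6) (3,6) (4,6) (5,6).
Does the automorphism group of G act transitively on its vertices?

No

Automorphisms preserve degree, but G has vertices of degree 2 and vertices of degree 4; no automorphism maps one to the other, so G is not vertex-transitive.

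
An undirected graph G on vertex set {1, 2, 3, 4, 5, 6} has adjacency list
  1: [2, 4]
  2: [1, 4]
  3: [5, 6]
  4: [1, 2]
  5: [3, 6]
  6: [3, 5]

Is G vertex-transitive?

Yes

G has two connected components, {1, 2, 4} and {3, 5, 6}; each is 2-regular, so G = C_3 ⊔ C_3. With two isomorphic components, Aut(G) = Aut(C_3) ≀ S_2 = (D_3 × D_3) ⋊ Z_2: permute each cycle by D_3, then optionally swap the two cycles. Order 2·(2·3)² = 72. This group acts transitively on the 6 vertices.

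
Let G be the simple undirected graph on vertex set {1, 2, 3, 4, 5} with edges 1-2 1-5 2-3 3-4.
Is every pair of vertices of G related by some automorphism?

No

Automorphisms preserve degree, but G has vertices of degree 1 and vertices of degree 2; no automorphism maps one to the other, so G is not vertex-transitive.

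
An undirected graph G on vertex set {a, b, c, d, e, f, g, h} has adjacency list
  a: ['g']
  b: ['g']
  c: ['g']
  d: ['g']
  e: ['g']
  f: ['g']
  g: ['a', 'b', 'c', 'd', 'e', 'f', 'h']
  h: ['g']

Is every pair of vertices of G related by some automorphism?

No

Vertex g is the only vertex of degree 7, so every automorphism fixes it; G is not vertex-transitive.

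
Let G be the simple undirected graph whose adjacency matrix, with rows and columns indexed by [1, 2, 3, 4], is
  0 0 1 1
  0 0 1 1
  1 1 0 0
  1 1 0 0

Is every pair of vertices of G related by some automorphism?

G is 2-regular and bipartite on 2^2 = 4 vertices with girth 4; it is the hypercube graph Q_2. The symmetry group of the 2-cube is the hyperoctahedral group B_2 = Z_2 ≀ S_2, of order 2^2·2! = 8. Under this action every vertex can be carried to every other, so G is vertex-transitive.

Yes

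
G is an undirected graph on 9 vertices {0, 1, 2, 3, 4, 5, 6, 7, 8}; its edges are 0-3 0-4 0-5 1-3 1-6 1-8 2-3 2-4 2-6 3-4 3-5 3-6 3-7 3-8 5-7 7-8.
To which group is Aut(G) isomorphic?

D_8

Vertex 3 is the unique vertex of degree 8; the remaining 8 vertices each have degree 3 and induce a cycle, so G is the wheel on 9 vertices with hub 3. Every automorphism fixes the hub and acts on the rim 8-cycle, so Aut(G) ≅ Aut(C_8) = D_8 of order 16.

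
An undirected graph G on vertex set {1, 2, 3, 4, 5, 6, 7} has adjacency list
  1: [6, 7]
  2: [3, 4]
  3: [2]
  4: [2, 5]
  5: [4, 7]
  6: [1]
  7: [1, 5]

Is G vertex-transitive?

No

Automorphisms preserve degree, but G has vertices of degree 1 and vertices of degree 2; no automorphism maps one to the other, so G is not vertex-transitive.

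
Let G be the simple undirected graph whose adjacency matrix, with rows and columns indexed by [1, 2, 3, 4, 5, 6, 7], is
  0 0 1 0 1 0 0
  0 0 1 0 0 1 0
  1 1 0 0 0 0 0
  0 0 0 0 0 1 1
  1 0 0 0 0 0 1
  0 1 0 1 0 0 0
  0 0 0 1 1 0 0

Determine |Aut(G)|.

14

Every vertex has degree 2 and the graph is connected, so G is the 7-cycle C_7. C_7 has 7 rotations and 7 reflections, so Aut(C_7) ≅ D_7 of order 14.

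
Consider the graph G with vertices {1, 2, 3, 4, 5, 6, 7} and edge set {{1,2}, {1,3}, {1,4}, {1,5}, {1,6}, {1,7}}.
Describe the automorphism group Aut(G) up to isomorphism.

Vertex 1 has degree 6 and every other vertex has degree 1, so G is the star K_{1,6} with centre 1. The 6 leaves are pairwise interchangeable while the centre is fixed, giving Aut(G) = S_6.

S_6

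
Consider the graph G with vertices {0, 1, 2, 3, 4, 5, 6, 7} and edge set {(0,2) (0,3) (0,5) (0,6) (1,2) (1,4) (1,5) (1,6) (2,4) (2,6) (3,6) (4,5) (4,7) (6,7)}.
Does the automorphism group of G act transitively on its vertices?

No

Vertex 5 is the only vertex of degree 3, so every automorphism fixes it; G is not vertex-transitive.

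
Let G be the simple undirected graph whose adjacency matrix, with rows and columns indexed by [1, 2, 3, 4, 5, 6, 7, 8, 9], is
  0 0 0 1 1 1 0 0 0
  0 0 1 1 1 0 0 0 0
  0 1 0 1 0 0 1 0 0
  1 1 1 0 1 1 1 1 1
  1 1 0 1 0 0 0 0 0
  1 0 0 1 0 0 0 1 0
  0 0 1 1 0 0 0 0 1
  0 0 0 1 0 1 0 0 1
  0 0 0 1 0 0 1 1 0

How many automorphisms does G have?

16

Vertex 4 is the unique vertex of degree 8; the remaining 8 vertices each have degree 3 and induce a cycle, so G is the wheel on 9 vertices with hub 4. With the hub fixed, the remaining symmetry is that of the rim cycle C_8, giving the dihedral group D_8.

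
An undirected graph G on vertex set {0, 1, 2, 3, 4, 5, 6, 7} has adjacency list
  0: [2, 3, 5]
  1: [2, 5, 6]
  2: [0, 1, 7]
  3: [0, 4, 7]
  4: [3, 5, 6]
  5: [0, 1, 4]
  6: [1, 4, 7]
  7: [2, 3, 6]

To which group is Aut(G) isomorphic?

Z_2^3 ⋊ S_3

G is 3-regular and bipartite on 2^3 = 8 vertices with girth 4; it is the hypercube graph Q_3. The symmetry group of the 3-cube is the hyperoctahedral group B_3 = Z_2 ≀ S_3, of order 2^3·3! = 48.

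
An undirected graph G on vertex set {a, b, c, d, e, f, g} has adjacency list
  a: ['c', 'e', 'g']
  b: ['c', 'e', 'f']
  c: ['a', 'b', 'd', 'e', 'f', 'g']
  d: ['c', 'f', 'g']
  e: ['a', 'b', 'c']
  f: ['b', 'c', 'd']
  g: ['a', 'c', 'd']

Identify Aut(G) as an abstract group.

D_6

Vertex c is the unique vertex of degree 6; the remaining 6 vertices each have degree 3 and induce a cycle, so G is the wheel on 7 vertices with hub c. Every automorphism fixes the hub and acts on the rim 6-cycle, so Aut(G) ≅ Aut(C_6) = D_6 of order 12.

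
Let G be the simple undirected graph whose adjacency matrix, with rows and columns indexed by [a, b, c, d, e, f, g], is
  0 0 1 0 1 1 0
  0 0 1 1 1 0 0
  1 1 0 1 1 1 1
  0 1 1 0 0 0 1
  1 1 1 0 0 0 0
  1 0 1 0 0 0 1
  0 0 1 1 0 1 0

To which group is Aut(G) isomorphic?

the dihedral group of order 12

Vertex c is the unique vertex of degree 6; the remaining 6 vertices each have degree 3 and induce a cycle, so G is the wheel on 7 vertices with hub c. Every automorphism fixes the hub and acts on the rim 6-cycle, so Aut(G) ≅ Aut(C_6) = D_6 of order 12.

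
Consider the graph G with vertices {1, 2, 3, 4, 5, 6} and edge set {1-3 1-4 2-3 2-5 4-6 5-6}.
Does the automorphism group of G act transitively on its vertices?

Yes

G is 2-regular and connected on 6 vertices, i.e. the cycle C_6. The automorphisms of the 6-cycle are exactly the symmetries of a regular 6-gon: the dihedral group D_6, |D_6| = 12. Under this action every vertex can be carried to every other, so G is vertex-transitive.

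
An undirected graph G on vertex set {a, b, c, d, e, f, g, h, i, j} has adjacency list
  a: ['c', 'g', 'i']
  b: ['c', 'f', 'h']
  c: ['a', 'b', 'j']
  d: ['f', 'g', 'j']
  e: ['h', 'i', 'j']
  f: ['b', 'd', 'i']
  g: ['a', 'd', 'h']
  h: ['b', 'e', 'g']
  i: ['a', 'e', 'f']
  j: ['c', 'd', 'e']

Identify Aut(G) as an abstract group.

the symmetric group S_5

G is 3-regular on 10 vertices with no triangles and no 4-cycles (girth 5): this is the Petersen graph. It is a classical fact that the Petersen graph has automorphism group S_5 (order 120), arising from its description as the Kneser graph K(5,2).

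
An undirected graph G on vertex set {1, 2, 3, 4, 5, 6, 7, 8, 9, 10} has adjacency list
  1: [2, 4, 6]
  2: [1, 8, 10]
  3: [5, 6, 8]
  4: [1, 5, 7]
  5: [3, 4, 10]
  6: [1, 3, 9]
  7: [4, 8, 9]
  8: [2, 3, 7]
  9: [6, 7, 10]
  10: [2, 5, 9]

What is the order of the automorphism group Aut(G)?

G is 3-regular on 10 vertices with no triangles and no 4-cycles (girth 5): this is the Petersen graph. It is a classical fact that the Petersen graph has automorphism group S_5 (order 120), arising from its description as the Kneser graph K(5,2).

120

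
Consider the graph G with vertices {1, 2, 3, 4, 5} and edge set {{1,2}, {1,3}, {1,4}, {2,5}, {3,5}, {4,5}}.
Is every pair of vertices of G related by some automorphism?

Automorphisms preserve degree, but G has vertices of degree 2 and vertices of degree 3; no automorphism maps one to the other, so G is not vertex-transitive.

No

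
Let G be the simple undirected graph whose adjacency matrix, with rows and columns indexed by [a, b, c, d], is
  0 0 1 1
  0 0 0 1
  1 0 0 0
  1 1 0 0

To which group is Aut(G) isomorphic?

The degree sequence is [2, 1, 1, 2]; the two degree-1 vertices b and c are the ends of a path, so G = P_4. The only nontrivial automorphism of a path is the end-to-end reflection, so Aut(G) ≅ Z_2.

the cyclic group of order 2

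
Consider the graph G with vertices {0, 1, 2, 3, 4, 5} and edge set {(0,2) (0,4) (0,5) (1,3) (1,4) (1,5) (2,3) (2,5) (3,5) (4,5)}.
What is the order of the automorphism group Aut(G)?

Vertex 5 is the unique vertex of degree 5; the remaining 5 vertices each have degree 3 and induce a cycle, so G is the wheel on 6 vertices with hub 5. Every automorphism fixes the hub and acts on the rim 5-cycle, so Aut(G) ≅ Aut(C_5) = D_5 of order 10.

10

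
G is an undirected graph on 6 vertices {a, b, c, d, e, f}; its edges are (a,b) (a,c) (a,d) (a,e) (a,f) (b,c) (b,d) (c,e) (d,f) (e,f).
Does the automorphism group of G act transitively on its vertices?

No

Vertex a is the only vertex of degree 5, so every automorphism fixes it; G is not vertex-transitive.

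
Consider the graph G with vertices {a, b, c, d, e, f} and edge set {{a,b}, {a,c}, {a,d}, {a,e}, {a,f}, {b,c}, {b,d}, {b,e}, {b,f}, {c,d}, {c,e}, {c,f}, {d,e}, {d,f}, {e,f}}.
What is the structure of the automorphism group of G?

S_6

Every vertex has degree 5, so G is the complete graph K_6. Any permutation of the 6 vertices preserves K_6, so Aut(K_6) = S_6 of order 6! = 720.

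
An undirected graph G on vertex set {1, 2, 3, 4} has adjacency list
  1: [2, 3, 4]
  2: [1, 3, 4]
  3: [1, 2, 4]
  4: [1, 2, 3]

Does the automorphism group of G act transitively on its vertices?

All 4 vertices are pairwise adjacent: G = K_4. Any permutation of the 4 vertices preserves K_4, so Aut(K_4) = S_4 of order 4! = 24. This group acts transitively on the 4 vertices.

Yes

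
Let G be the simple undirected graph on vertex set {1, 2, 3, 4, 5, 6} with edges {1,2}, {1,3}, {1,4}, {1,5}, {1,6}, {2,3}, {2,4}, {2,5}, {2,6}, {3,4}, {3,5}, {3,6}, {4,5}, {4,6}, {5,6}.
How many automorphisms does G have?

Every vertex has degree 5, so G is the complete graph K_6. Every bijection on the vertex set is an automorphism of K_6; hence Aut(K_6) ≅ S_6, order 720.

720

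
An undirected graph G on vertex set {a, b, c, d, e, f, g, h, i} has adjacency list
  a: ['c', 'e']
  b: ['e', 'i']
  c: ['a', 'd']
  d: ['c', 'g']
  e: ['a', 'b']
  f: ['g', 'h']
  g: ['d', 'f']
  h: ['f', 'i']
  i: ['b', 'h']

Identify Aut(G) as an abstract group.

D_9

G is 2-regular and connected on 9 vertices, i.e. the cycle C_9. C_9 has 9 rotations and 9 reflections, so Aut(C_9) ≅ D_9 of order 18.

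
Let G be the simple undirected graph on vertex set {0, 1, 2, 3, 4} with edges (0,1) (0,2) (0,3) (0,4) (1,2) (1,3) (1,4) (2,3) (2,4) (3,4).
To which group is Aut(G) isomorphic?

All 5 vertices are pairwise adjacent: G = K_5. Every bijection on the vertex set is an automorphism of K_5; hence Aut(K_5) ≅ S_5, order 120.

the symmetric group on 5 letters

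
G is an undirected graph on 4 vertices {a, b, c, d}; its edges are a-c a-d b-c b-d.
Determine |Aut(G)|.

8

G is 2-regular and connected on 4 vertices, i.e. the cycle C_4. C_4 has 4 rotations and 4 reflections, so Aut(C_4) ≅ D_4 of order 8.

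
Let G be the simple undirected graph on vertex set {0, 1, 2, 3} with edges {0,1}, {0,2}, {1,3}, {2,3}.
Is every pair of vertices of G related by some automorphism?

G is 2-regular and bipartite with parts {1, 2} and {0, 3} (each part is independent and every cross-pair is an edge), so G = K_{2,2}. Aut(K_{2,2}) is the wreath product S_2 ≀ Z_2: permute within each part, then optionally swap the parts; |Aut| = 2·(2!)² = 8. This group acts transitively on the 4 vertices.

Yes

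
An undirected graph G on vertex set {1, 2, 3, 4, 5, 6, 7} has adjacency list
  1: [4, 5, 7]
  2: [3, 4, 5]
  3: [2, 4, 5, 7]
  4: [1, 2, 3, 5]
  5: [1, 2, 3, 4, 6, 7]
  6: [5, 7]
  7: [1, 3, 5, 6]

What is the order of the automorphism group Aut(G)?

1

The degree sequence is [3, 3, 4, 4, 6, 2, 4]. Checking the degree-preserving permutations of the vertex set shows that none except the identity preserves every edge, so Aut(G) is trivial.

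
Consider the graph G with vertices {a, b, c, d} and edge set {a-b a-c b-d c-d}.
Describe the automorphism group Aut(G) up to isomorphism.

G is 2-regular and bipartite on 2^2 = 4 vertices with girth 4; it is the hypercube graph Q_2. The symmetry group of the 2-cube is the hyperoctahedral group B_2 = Z_2 ≀ S_2, of order 2^2·2! = 8.

the hyperoctahedral group B_2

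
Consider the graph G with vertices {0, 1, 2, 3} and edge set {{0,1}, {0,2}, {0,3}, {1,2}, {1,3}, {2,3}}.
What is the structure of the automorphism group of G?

the symmetric group on 4 letters

Every vertex has degree 3, so G is the complete graph K_4. Every bijection on the vertex set is an automorphism of K_4; hence Aut(K_4) ≅ S_4, order 24.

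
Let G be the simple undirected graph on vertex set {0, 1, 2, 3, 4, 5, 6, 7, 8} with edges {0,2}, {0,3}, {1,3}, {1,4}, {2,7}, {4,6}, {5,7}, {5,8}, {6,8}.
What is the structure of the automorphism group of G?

D_9

G is 2-regular and connected on 9 vertices, i.e. the cycle C_9. C_9 has 9 rotations and 9 reflections, so Aut(C_9) ≅ D_9 of order 18.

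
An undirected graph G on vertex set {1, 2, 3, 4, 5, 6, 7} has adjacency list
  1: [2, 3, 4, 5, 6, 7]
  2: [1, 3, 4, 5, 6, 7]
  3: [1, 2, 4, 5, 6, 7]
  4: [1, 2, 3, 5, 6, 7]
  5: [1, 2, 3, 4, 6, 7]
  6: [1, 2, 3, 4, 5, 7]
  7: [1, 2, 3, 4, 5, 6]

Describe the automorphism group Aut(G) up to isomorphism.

S_7

All 7 vertices are pairwise adjacent: G = K_7. Every bijection on the vertex set is an automorphism of K_7; hence Aut(K_7) ≅ S_7, order 5040.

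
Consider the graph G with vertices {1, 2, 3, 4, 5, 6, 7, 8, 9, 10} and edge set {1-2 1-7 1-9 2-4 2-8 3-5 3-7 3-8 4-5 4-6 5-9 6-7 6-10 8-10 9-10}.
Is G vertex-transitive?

Yes

G is 3-regular on 10 vertices with no triangles and no 4-cycles (girth 5): this is the Petersen graph. Viewing the Petersen graph as the Kneser graph K(5,2) — vertices are 2-subsets of {1,…,5}, edges join disjoint pairs — its automorphisms are exactly the permutations of the 5-element set, so Aut ≅ S_5 of order 120. This group acts transitively on the 10 vertices.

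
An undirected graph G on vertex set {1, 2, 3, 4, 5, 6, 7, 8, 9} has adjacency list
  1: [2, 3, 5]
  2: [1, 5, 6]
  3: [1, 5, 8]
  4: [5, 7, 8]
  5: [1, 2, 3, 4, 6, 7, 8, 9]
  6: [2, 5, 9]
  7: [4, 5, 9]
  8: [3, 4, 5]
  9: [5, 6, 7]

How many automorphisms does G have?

Vertex 5 is the unique vertex of degree 8; the remaining 8 vertices each have degree 3 and induce a cycle, so G is the wheel on 9 vertices with hub 5. Every automorphism fixes the hub and acts on the rim 8-cycle, so Aut(G) ≅ Aut(C_8) = D_8 of order 16.

16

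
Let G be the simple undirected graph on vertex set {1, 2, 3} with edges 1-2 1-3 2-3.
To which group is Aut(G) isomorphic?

All 3 vertices are pairwise adjacent: G = K_3. Every bijection on the vertex set is an automorphism of K_3; hence Aut(K_3) ≅ S_3, order 6.

S_3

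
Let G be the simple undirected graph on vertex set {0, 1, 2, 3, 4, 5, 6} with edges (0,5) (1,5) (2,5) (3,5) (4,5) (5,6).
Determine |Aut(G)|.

Vertex 5 has degree 6 and every other vertex has degree 1, so G is the star K_{1,6} with centre 5. Any automorphism fixes the centre and permutes the 6 leaves freely, so Aut(G) ≅ S_6 of order 6! = 720.

720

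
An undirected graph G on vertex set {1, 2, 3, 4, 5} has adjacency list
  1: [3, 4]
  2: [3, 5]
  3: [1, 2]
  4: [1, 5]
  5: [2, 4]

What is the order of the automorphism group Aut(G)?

G is 2-regular and connected on 5 vertices, i.e. the cycle C_5. The automorphisms of the 5-cycle are exactly the symmetries of a regular 5-gon: the dihedral group D_5, |D_5| = 10.

10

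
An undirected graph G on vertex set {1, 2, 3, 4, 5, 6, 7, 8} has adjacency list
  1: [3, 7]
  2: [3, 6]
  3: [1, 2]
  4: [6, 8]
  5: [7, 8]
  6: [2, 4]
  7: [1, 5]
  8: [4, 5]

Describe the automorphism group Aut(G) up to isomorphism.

the dihedral group of order 16

G is 2-regular and connected on 8 vertices, i.e. the cycle C_8. C_8 has 8 rotations and 8 reflections, so Aut(C_8) ≅ D_8 of order 16.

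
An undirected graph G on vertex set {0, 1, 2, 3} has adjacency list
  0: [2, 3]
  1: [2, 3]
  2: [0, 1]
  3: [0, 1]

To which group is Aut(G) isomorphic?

G is 2-regular and bipartite on 2^2 = 4 vertices with girth 4; it is the hypercube graph Q_2. Aut(Q_2) consists of the signed permutations of the 2 coordinate axes: 2! permutations times 2^2 sign flips, so |Aut| = 2^2·2! = 8.

the hyperoctahedral group B_2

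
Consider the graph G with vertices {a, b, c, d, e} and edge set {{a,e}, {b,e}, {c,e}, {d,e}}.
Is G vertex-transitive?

No

Vertex e is the only vertex of degree 4, so every automorphism fixes it; G is not vertex-transitive.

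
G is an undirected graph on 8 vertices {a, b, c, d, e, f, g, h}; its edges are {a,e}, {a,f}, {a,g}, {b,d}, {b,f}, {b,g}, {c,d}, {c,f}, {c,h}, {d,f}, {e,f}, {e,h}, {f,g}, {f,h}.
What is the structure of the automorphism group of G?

Vertex f is the unique vertex of degree 7; the remaining 7 vertices each have degree 3 and induce a cycle, so G is the wheel on 8 vertices with hub f. Every automorphism fixes the hub and acts on the rim 7-cycle, so Aut(G) ≅ Aut(C_7) = D_7 of order 14.

D_7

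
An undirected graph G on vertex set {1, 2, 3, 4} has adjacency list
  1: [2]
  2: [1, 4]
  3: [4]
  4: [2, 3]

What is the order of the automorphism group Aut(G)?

2

The degree sequence is [1, 2, 1, 2]; the two degree-1 vertices 1 and 3 are the ends of a path, so G = P_4. A path has exactly one nontrivial symmetry — reversal — giving Aut(G) of order 2.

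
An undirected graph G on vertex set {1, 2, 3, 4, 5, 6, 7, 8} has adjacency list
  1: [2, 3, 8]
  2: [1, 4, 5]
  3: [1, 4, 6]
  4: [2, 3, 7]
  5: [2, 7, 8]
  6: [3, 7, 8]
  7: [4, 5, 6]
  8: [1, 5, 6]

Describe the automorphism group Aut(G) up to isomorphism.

the hyperoctahedral group B_3

G is 3-regular and bipartite on 2^3 = 8 vertices with girth 4; it is the hypercube graph Q_3. Aut(Q_3) consists of the signed permutations of the 3 coordinate axes: 3! permutations times 2^3 sign flips, so |Aut| = 2^3·3! = 48.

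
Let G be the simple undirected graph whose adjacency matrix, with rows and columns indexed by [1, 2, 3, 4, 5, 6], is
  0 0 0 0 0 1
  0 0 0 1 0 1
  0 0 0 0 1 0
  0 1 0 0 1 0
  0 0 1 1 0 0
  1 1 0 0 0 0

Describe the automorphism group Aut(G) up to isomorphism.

The degree sequence is [1, 2, 1, 2, 2, 2]; the two degree-1 vertices 1 and 3 are the ends of a path, so G = P_6. The only nontrivial automorphism of a path is the end-to-end reflection, so Aut(G) ≅ Z_2.

Z_2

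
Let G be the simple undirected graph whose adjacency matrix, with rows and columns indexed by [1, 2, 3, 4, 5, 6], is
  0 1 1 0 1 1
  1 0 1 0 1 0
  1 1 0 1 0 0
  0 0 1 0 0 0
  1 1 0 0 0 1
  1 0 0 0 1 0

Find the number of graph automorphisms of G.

1

Degrees alone do not determine every vertex (e.g. 2 and 3 both have degree 3), but their neighbour-degree multisets differ: N(2) has degrees [3, 3, 4] while N(3) has degrees [1, 3, 4]. Repeating this refinement separates all vertices, so the only automorphism is the identity.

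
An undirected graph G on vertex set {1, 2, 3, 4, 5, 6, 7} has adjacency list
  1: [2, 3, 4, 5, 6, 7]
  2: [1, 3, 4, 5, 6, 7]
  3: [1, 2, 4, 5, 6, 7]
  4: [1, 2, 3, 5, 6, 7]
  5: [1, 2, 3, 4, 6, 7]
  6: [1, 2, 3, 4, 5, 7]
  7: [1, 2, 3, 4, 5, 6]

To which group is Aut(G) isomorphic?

Every vertex has degree 6, so G is the complete graph K_7. Every bijection on the vertex set is an automorphism of K_7; hence Aut(K_7) ≅ S_7, order 5040.

the symmetric group on 7 letters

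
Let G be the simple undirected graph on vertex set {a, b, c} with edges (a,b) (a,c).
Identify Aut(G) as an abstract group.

The degree sequence is [2, 1, 1]; the two degree-1 vertices b and c are the ends of a path, so G = P_3. A path has exactly one nontrivial symmetry — reversal — giving Aut(G) of order 2.

Z_2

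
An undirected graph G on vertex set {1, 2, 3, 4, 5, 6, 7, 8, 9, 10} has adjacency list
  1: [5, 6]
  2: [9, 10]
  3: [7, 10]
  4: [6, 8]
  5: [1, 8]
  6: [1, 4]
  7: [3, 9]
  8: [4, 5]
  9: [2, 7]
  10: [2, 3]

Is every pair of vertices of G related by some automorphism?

Yes

G has two connected components, {2, 3, 7, 9, 10} and {1, 4, 5, 6, 8}; each is 2-regular, so G = C_5 ⊔ C_5. Aut of a disjoint union of two copies of C_5 is the wreath product D_5 ≀ Z_2, of order 2·10² = 200. This group acts transitively on the 10 vertices.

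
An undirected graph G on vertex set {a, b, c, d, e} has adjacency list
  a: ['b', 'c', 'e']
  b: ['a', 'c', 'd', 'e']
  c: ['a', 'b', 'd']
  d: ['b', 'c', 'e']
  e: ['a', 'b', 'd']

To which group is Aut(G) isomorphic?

D_4

Vertex b is the unique vertex of degree 4; the remaining 4 vertices each have degree 3 and induce a cycle, so G is the wheel on 5 vertices with hub b. Every automorphism fixes the hub and acts on the rim 4-cycle, so Aut(G) ≅ Aut(C_4) = D_4 of order 8.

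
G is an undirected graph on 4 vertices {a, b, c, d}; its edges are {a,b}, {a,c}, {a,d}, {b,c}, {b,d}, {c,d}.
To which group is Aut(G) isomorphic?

All 4 vertices are pairwise adjacent: G = K_4. Every bijection on the vertex set is an automorphism of K_4; hence Aut(K_4) ≅ S_4, order 24.

S_4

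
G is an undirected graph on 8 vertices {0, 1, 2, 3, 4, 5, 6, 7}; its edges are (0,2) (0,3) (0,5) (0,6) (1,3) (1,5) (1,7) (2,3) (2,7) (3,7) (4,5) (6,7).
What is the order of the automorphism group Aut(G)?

The degree sequence is [4, 3, 3, 4, 1, 3, 2, 4]. Checking the degree-preserving permutations of the vertex set shows that none except the identity preserves every edge, so Aut(G) is trivial.

1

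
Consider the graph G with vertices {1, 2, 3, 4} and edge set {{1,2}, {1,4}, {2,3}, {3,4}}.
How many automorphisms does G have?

8

G is 2-regular and bipartite on 2^2 = 4 vertices with girth 4; it is the hypercube graph Q_2. Aut(Q_2) consists of the signed permutations of the 2 coordinate axes: 2! permutations times 2^2 sign flips, so |Aut| = 2^2·2! = 8.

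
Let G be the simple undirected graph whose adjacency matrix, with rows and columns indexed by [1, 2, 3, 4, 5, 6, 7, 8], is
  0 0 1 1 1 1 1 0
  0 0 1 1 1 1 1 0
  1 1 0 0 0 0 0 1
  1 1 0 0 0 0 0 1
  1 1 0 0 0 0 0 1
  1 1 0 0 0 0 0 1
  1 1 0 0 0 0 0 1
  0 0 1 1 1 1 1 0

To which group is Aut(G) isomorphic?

S_5 × S_3

The vertices split by degree into {1, 2, 8} (degree 5) and {3, 4, 5, 6, 7} (degree 3); every edge runs between the two parts, so G is the complete bipartite graph K_{3,5}. The parts have unequal sizes, so no automorphism swaps them; each part is permuted independently, giving S_5 × S_3 of order 5!·3! = 720.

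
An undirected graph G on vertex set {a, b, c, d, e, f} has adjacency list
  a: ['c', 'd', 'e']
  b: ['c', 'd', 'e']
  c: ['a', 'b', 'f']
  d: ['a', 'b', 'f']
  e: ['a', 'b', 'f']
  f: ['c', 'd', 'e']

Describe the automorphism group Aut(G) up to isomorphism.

(S_3 × S_3) ⋊ Z_2

G is 3-regular and bipartite with parts {a, b, f} and {c, d, e} (each part is independent and every cross-pair is an edge), so G = K_{3,3}. Each part can be permuted independently (S_3 × S_3) and the two equal-size parts can also be swapped, giving (S_3 × S_3) ⋊ Z_2 of order 2·(3!)² = 72.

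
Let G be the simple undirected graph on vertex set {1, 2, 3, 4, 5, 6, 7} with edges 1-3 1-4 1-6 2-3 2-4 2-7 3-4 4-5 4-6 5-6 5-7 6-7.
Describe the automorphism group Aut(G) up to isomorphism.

The degree sequence is [3, 3, 3, 5, 3, 4, 3]. Checking the degree-preserving permutations of the vertex set shows that none except the identity preserves every edge, so Aut(G) is trivial.

{e}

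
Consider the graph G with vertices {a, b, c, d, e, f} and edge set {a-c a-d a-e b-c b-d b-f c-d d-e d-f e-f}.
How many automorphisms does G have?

Vertex d is the unique vertex of degree 5; the remaining 5 vertices each have degree 3 and induce a cycle, so G is the wheel on 6 vertices with hub d. With the hub fixed, the remaining symmetry is that of the rim cycle C_5, giving the dihedral group D_5.

10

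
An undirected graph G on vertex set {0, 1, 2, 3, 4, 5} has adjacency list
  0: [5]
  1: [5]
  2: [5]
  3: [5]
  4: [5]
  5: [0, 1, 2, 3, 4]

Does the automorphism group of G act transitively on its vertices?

No

Vertex 5 is the only vertex of degree 5, so every automorphism fixes it; G is not vertex-transitive.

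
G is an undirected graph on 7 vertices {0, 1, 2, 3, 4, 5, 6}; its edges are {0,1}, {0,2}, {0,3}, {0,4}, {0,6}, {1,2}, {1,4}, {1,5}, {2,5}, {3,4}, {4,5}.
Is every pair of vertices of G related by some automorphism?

Vertex 0 is the only vertex of degree 5, so every automorphism fixes it; G is not vertex-transitive.

No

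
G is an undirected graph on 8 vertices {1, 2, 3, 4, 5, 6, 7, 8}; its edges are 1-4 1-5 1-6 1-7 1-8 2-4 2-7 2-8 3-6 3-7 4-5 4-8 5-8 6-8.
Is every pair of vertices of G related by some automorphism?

Vertex 3 is the only vertex of degree 2, so every automorphism fixes it; G is not vertex-transitive.

No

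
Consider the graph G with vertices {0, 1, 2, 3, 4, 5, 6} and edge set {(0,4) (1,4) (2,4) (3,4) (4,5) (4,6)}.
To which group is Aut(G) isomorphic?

Vertex 4 has degree 6 and every other vertex has degree 1, so G is the star K_{1,6} with centre 4. Any automorphism fixes the centre and permutes the 6 leaves freely, so Aut(G) ≅ S_6 of order 6! = 720.

the symmetric group on 6 letters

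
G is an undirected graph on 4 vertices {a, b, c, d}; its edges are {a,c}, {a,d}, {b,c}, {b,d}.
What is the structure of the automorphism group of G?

the hyperoctahedral group B_2

G is 2-regular and bipartite on 2^2 = 4 vertices with girth 4; it is the hypercube graph Q_2. The symmetry group of the 2-cube is the hyperoctahedral group B_2 = Z_2 ≀ S_2, of order 2^2·2! = 8.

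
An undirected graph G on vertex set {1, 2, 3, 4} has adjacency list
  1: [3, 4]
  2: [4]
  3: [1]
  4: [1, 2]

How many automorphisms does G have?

2

The degree sequence is [2, 1, 1, 2]; the two degree-1 vertices 2 and 3 are the ends of a path, so G = P_4. A path has exactly one nontrivial symmetry — reversal — giving Aut(G) of order 2.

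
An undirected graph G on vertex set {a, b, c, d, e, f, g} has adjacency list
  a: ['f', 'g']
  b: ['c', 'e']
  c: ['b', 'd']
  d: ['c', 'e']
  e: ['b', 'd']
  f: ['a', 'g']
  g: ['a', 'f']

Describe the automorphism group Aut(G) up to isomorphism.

D_4 × D_3

G has two connected components, {b, c, d, e} and {a, f, g}; each is 2-regular, so G = C_4 ⊔ C_3. The components are non-isomorphic (different sizes), so Aut(G) = Aut(C_4) × Aut(C_3) = D_4 × D_3 of order 8·6 = 48.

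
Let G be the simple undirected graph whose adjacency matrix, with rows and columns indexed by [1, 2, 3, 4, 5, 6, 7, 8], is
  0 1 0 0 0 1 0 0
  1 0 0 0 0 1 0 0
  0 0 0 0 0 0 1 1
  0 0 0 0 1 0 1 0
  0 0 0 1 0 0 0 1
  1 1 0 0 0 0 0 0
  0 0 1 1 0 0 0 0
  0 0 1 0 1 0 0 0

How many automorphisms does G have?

G has two connected components, {3, 4, 5, 7, 8} and {1, 2, 6}; each is 2-regular, so G = C_5 ⊔ C_3. The components are non-isomorphic (different sizes), so Aut(G) = Aut(C_3) × Aut(C_5) = D_3 × D_5 of order 6·10 = 60.

60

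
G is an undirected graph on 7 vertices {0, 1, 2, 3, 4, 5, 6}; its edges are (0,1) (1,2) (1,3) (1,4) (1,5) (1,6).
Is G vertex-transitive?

Vertex 1 is the only vertex of degree 6, so every automorphism fixes it; G is not vertex-transitive.

No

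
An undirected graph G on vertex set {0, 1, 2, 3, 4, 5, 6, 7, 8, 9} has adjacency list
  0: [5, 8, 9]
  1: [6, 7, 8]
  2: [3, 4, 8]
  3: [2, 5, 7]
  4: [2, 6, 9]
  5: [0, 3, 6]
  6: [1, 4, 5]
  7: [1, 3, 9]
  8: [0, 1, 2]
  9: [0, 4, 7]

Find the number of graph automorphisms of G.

120

G is 3-regular on 10 vertices with no triangles and no 4-cycles (girth 5): this is the Petersen graph. Viewing the Petersen graph as the Kneser graph K(5,2) — vertices are 2-subsets of {1,…,5}, edges join disjoint pairs — its automorphisms are exactly the permutations of the 5-element set, so Aut ≅ S_5 of order 120.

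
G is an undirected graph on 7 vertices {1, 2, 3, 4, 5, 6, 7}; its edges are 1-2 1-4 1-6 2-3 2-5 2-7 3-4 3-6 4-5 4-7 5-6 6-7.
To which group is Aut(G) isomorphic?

The vertices split by degree into {2, 4, 6} (degree 4) and {1, 3, 5, 7} (degree 3); every edge runs between the two parts, so G is the complete bipartite graph K_{3,4}. The parts have unequal sizes, so no automorphism swaps them; each part is permuted independently, giving S_3 × S_4 of order 3!·4! = 144.

S_3 × S_4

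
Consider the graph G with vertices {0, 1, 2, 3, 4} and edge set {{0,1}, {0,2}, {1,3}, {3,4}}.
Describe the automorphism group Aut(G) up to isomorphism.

the cyclic group of order 2

The degree sequence is [2, 2, 1, 2, 1]; the two degree-1 vertices 2 and 4 are the ends of a path, so G = P_5. A path has exactly one nontrivial symmetry — reversal — giving Aut(G) of order 2.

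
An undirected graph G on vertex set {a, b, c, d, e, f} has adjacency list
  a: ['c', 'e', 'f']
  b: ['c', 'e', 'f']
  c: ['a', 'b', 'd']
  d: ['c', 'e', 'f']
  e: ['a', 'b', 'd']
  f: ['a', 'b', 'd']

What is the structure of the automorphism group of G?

G is 3-regular and bipartite with parts {a, b, d} and {c, e, f} (each part is independent and every cross-pair is an edge), so G = K_{3,3}. Aut(K_{3,3}) is the wreath product S_3 ≀ Z_2: permute within each part, then optionally swap the parts; |Aut| = 2·(3!)² = 72.

S_3 ≀ Z_2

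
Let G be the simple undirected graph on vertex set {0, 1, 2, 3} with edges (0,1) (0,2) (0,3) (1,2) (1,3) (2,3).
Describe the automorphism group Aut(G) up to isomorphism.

Every vertex has degree 3, so G is the complete graph K_4. Every bijection on the vertex set is an automorphism of K_4; hence Aut(K_4) ≅ S_4, order 24.

the symmetric group on 4 letters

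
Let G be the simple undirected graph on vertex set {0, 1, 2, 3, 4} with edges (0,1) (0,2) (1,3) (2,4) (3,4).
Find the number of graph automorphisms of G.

10

Every vertex has degree 2 and the graph is connected, so G is the 5-cycle C_5. C_5 has 5 rotations and 5 reflections, so Aut(C_5) ≅ D_5 of order 10.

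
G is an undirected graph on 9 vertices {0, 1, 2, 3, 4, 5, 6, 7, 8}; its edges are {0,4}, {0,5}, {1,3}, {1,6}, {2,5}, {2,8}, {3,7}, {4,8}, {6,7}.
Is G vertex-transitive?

G has two connected components, {0, 2, 4, 5, 8} and {1, 3, 6, 7}; each is 2-regular, so G = C_5 ⊔ C_4. The orbit of 0 under Aut(G) is {0, 2, 4, 5, 8}, which does not contain 1, so G is not vertex-transitive.

No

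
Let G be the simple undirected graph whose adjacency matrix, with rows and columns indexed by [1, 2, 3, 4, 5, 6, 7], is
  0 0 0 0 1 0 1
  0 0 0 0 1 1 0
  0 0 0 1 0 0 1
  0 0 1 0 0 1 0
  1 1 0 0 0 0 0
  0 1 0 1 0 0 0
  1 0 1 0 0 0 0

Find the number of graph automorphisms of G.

14

Every vertex has degree 2 and the graph is connected, so G is the 7-cycle C_7. The automorphisms of the 7-cycle are exactly the symmetries of a regular 7-gon: the dihedral group D_7, |D_7| = 14.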